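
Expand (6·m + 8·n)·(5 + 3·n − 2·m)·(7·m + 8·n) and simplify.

210·m^2 + 520·m·n − 82·m^2·n + 184·m·n^2 − 84·m^3 + 320·n^2 + 192·n^3

(6·m + 8·n)·(5 + 3·n − 2·m)·(7·m + 8·n)
= (30·m + 18·m·n − 12·m^2 + 40·n + 24·n^2 − 16·m·n)·(7·m + 8·n)    [distributive law]
= (30·m + 2·m·n − 12·m^2 + 40·n + 24·n^2)·(7·m + 8·n)    [combine like terms]
= 210·m^2 + 240·m·n + 14·m^2·n + 16·m·n^2 − 84·m^3 − 96·m^2·n + 280·m·n + 320·n^2 + 168·m·n^2 + 192·n^3    [distributive law]
= 210·m^2 + 520·m·n − 82·m^2·n + 184·m·n^2 − 84·m^3 + 320·n^2 + 192·n^3    [combine like terms]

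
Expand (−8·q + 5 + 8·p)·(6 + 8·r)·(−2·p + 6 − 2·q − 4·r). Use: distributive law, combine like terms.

(−8·q + 5 + 8·p)·(6 + 8·r)·(−2·p + 6 − 2·q − 4·r)
= (−48·q − 64·q·r + 30 + 40·r + 48·p + 64·p·r)·(−2·p + 6 − 2·q − 4·r)    [distributive law]
= 96·p·q − 288·q + 96·q^2 + 192·q·r + 128·p·q·r − 384·q·r + 128·q^2·r + 256·q·r^2 − 60·p + 180 − 60·q − 120·r − 80·p·r + 240·r − 80·q·r − 160·r^2 − 96·p^2 + 288·p − 96·p·q − 192·p·r − 128·p^2·r + 384·p·r − 128·p·q·r − 256·p·r^2    [distributive law]
= −348·q + 96·q^2 − 272·q·r + 128·q^2·r + 256·q·r^2 + 228·p + 180 + 120·r + 112·p·r − 160·r^2 − 96·p^2 − 128·p^2·r − 256·p·r^2    [combine like terms]

−348·q + 96·q^2 − 272·q·r + 128·q^2·r + 256·q·r^2 + 228·p + 180 + 120·r + 112·p·r − 160·r^2 − 96·p^2 − 128·p^2·r − 256·p·r^2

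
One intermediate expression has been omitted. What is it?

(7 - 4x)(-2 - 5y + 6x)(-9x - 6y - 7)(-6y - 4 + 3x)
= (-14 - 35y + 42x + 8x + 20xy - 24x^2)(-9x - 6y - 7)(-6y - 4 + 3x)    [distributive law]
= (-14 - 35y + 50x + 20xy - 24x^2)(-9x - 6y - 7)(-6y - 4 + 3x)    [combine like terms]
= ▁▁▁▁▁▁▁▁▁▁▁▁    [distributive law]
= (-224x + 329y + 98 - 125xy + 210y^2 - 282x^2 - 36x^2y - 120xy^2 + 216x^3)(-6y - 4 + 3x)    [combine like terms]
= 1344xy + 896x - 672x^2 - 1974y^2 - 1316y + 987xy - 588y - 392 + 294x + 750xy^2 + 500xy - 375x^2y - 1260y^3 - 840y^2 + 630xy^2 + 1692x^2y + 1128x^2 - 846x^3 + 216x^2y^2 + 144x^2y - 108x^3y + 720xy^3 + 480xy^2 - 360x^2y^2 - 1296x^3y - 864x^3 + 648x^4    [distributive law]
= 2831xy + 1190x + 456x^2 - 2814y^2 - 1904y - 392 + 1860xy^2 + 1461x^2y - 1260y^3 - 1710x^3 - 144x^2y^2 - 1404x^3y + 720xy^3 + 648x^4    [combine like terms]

After distributive law, the bracketed line is:

(126x + 84y + 98 + 315xy + 210y^2 + 245y - 450x^2 - 300xy - 350x - 180x^2y - 120xy^2 - 140xy + 216x^3 + 144x^2y + 168x^2)(-6y - 4 + 3x)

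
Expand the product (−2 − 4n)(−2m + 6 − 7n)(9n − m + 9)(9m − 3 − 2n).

1094m^2n − 2232mn + 1090mn^2 − 36m^3 + 444m^2 − 1116m + 810n − 90n^2 + 324 − 1080n^3 + 412m^2n^2 + 2180mn^3 − 72m^3n − 504n^4

(−2 − 4n)(−2m + 6 − 7n)(9n − m + 9)(9m − 3 − 2n)
= (4m − 12 + 14n + 8mn − 24n + 28n^2)(9n − m + 9)(9m − 3 − 2n)    [distributive law]
= (4m − 12 − 10n + 8mn + 28n^2)(9n − m + 9)(9m − 3 − 2n)    [combine like terms]
= (36mn − 4m^2 + 36m − 108n + 12m − 108 − 90n^2 + 10mn − 90n + 72mn^2 − 8m^2n + 72mn + 252n^3 − 28mn^2 + 252n^2)(9m − 3 − 2n)    [distributive law]
= (118mn − 4m^2 + 48m − 198n − 108 + 162n^2 + 44mn^2 − 8m^2n + 252n^3)(9m − 3 − 2n)    [combine like terms]
= 1062m^2n − 354mn − 236mn^2 − 36m^3 + 12m^2 + 8m^2n + 432m^2 − 144m − 96mn − 1782mn + 594n + 396n^2 − 972m + 324 + 216n + 1458mn^2 − 486n^2 − 324n^3 + 396m^2n^2 − 132mn^2 − 88mn^3 − 72m^3n + 24m^2n + 16m^2n^2 + 2268mn^3 − 756n^3 − 504n^4    [distributive law]
= 1094m^2n − 2232mn + 1090mn^2 − 36m^3 + 444m^2 − 1116m + 810n − 90n^2 + 324 − 1080n^3 + 412m^2n^2 + 2180mn^3 − 72m^3n − 504n^4    [combine like terms]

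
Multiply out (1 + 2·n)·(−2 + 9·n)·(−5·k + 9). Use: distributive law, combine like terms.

10·k − 18 − 25·k·n + 45·n − 90·k·n² + 162·n²

(1 + 2·n)·(−2 + 9·n)·(−5·k + 9)
= (−2 + 9·n − 4·n + 18·n²)·(−5·k + 9)    [distributive law]
= (−2 + 5·n + 18·n²)·(−5·k + 9)    [combine like terms]
= 10·k − 18 − 25·k·n + 45·n − 90·k·n² + 162·n²    [distributive law]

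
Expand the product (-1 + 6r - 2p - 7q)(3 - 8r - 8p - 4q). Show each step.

-3 + 26r + 2p - 17q - 48r^2 - 32pr + 32qr + 16p^2 + 64pq + 28q^2

(-1 + 6r - 2p - 7q)(3 - 8r - 8p - 4q)
= -3 + 8r + 8p + 4q + 18r - 48r^2 - 48pr - 24qr - 6p + 16pr + 16p^2 + 8pq - 21q + 56qr + 56pq + 28q^2    [distributive law]
= -3 + 26r + 2p - 17q - 48r^2 - 32pr + 32qr + 16p^2 + 64pq + 28q^2    [combine like terms]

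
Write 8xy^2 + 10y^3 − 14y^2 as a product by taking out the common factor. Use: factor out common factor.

2y^2(4x + 5y − 7)

8xy^2 + 10y^3 − 14y^2
= 2(4xy^2 + 5y^3 − 7y^2)    [factor out 2]
= 2y^2(4x + 5y − 7)    [factor out y^2]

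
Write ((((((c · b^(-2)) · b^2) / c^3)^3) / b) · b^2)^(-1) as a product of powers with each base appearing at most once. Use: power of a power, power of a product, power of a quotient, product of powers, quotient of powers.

b^(-1)c^6

((((((c · b^(-2)) · b^2) / c^3)^3) / b) · b^2)^(-1)
= ((((((c · b^(-2)) · b^2) / c^3)^3) / b)^(-1)) · ((b^2)^(-1))    [power of a product]
= ((((((c · b^(-2)) · b^2) / c^3)^3)^(-1)) / (b^(-1))) · ((b^2)^(-1))    [power of a quotient]
= (((((c · b^(-2)) · b^2) / c^3)^(-3)) / (b^(-1))) · ((b^2)^(-1))    [power of a power]
= (((((c · b^(-2)) · b^2)^(-3)) / ((c^3)^(-3))) / (b^(-1))) · ((b^2)^(-1))    [power of a quotient]
= (((((c · b^(-2))^(-3)) · ((b^2)^(-3))) / ((c^3)^(-3))) / (b^(-1))) · ((b^2)^(-1))    [power of a product]
= (((((c^(-3)) · ((b^(-2))^(-3))) · ((b^2)^(-3))) / ((c^3)^(-3))) / (b^(-1))) · ((b^2)^(-1))    [power of a product]
= ((((c^(-3) · b^6) · ((b^2)^(-3))) / ((c^3)^(-3))) / (b^(-1))) · ((b^2)^(-1))    [power of a power]
= ((((c^(-3) · b^6) · b^(-6)) / ((c^3)^(-3))) / (b^(-1))) · ((b^2)^(-1))    [power of a power]
= ((((c^(-3) · b^6) · b^(-6)) / c^(-9)) / (b^(-1))) · ((b^2)^(-1))    [power of a power]
= ((((c^(-3) · b^6) · b^(-6)) / c^(-9)) / b^(-1)) · b^(-2)    [power of a power]
= b^(-1)c^6    [quotient of powers; product of powers]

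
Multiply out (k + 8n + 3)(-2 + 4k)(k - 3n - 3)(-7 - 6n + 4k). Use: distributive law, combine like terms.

-130k² - 696k²n - 36k³ + 1474kn + 1716kn² + 324k + 56k³n + 16k⁴ - 504k²n² - 732n² - 288n³ - 570n + 576kn³ - 126

(k + 8n + 3)(-2 + 4k)(k - 3n - 3)(-7 - 6n + 4k)
= (-2k + 4k² - 16n + 32kn - 6 + 12k)(k - 3n - 3)(-7 - 6n + 4k)    [distributive law]
= (10k + 4k² - 16n + 32kn - 6)(k - 3n - 3)(-7 - 6n + 4k)    [combine like terms]
= (10k² - 30kn - 30k + 4k³ - 12k²n - 12k² - 16kn + 48n² + 48n + 32k²n - 96kn² - 96kn - 6k + 18n + 18)(-7 - 6n + 4k)    [distributive law]
= (-2k² - 142kn - 36k + 4k³ + 20k²n + 48n² + 66n - 96kn² + 18)(-7 - 6n + 4k)    [combine like terms]
= 14k² + 12k²n - 8k³ + 994kn + 852kn² - 568k²n + 252k + 216kn - 144k² - 28k³ - 24k³n + 16k⁴ - 140k²n - 120k²n² + 80k³n - 336n² - 288n³ + 192kn² - 462n - 396n² + 264kn + 672kn² + 576kn³ - 384k²n² - 126 - 108n + 72k    [distributive law]
= -130k² - 696k²n - 36k³ + 1474kn + 1716kn² + 324k + 56k³n + 16k⁴ - 504k²n² - 732n² - 288n³ - 570n + 576kn³ - 126    [combine like terms]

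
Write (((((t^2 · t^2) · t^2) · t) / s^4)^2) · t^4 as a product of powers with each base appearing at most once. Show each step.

s^(-8)·t^18

(((((t^2 · t^2) · t^2) · t) / s^4)^2) · t^4
= (((((t^2 · t^2) · t^2) · t)^2) / ((s^4)^2)) · t^4    [power of a quotient]
= (((((t^2 · t^2) · t^2)^2) · (t^2)) / ((s^4)^2)) · t^4    [power of a product]
= (((((t^2 · t^2)^2) · ((t^2)^2)) · (t^2)) / ((s^4)^2)) · t^4    [power of a product]
= ((((((t^2)^2) · ((t^2)^2)) · ((t^2)^2)) · (t^2)) / ((s^4)^2)) · t^4    [power of a product]
= ((((t^4 · ((t^2)^2)) · ((t^2)^2)) · (t^2)) / ((s^4)^2)) · t^4    [power of a power]
= ((((t^4 · t^4) · ((t^2)^2)) · (t^2)) / ((s^4)^2)) · t^4    [power of a power]
= (((t^8 · ((t^2)^2)) · (t^2)) / ((s^4)^2)) · t^4    [product of powers]
= (((t^8 · t^4) · (t^2)) / ((s^4)^2)) · t^4    [power of a power]
= ((t^12 · (t^2)) / ((s^4)^2)) · t^4    [product of powers]
= (t^14 / ((s^4)^2)) · t^4    [product of powers]
= (t^14 / s^8) · t^4    [power of a power]
= s^(-8)·t^18    [quotient of powers; product of powers]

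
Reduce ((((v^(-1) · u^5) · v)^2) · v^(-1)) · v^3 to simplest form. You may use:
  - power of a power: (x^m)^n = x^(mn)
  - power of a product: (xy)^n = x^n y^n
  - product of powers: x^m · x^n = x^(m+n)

u^10v^2

((((v^(-1) · u^5) · v)^2) · v^(-1)) · v^3
= ((((v^(-1) · u^5)^2) · (v^2)) · v^(-1)) · v^3    [power of a product]
= (((((v^(-1))^2) · ((u^5)^2)) · (v^2)) · v^(-1)) · v^3    [power of a product]
= (((v^(-2) · ((u^5)^2)) · (v^2)) · v^(-1)) · v^3    [power of a power]
= (((v^(-2) · u^10) · (v^2)) · v^(-1)) · v^3    [power of a power]
= u^10v^2    [product of powers]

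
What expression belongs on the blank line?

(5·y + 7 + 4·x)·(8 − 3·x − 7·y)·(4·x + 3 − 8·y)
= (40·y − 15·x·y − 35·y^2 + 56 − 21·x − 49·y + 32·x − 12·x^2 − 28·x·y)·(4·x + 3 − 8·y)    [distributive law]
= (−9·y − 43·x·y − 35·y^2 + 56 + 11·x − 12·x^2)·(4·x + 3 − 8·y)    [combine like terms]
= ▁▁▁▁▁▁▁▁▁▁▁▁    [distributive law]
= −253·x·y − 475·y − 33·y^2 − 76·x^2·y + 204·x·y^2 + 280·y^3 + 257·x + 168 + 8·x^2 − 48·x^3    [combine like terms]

Applying distributive law to the line above:

−36·x·y − 27·y + 72·y^2 − 172·x^2·y − 129·x·y + 344·x·y^2 − 140·x·y^2 − 105·y^2 + 280·y^3 + 224·x + 168 − 448·y + 44·x^2 + 33·x − 88·x·y − 48·x^3 − 36·x^2 + 96·x^2·y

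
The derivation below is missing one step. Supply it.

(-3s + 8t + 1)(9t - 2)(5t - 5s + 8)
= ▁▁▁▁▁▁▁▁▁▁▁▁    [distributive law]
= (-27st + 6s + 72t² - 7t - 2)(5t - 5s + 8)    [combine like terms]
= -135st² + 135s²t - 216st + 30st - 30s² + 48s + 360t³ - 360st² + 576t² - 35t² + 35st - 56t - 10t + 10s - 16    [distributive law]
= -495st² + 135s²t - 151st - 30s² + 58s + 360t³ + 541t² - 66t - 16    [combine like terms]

By distributive law:

(-27st + 6s + 72t² - 16t + 9t - 2)(5t - 5s + 8)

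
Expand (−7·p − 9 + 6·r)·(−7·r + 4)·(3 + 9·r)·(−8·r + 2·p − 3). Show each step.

(−7·p − 9 + 6·r)·(−7·r + 4)·(3 + 9·r)·(−8·r + 2·p − 3)
= (49·p·r − 28·p + 63·r − 36 − 42·r^2 + 24·r)·(3 + 9·r)·(−8·r + 2·p − 3)    [distributive law]
= (49·p·r − 28·p + 87·r − 36 − 42·r^2)·(3 + 9·r)·(−8·r + 2·p − 3)    [combine like terms]
= (147·p·r + 441·p·r^2 − 84·p − 252·p·r + 261·r + 783·r^2 − 108 − 324·r − 126·r^2 − 378·r^3)·(−8·r + 2·p − 3)    [distributive law]
= (−105·p·r + 441·p·r^2 − 84·p − 63·r + 657·r^2 − 108 − 378·r^3)·(−8·r + 2·p − 3)    [combine like terms]
= 840·p·r^2 − 210·p^2·r + 315·p·r − 3528·p·r^3 + 882·p^2·r^2 − 1323·p·r^2 + 672·p·r − 168·p^2 + 252·p + 504·r^2 − 126·p·r + 189·r − 5256·r^3 + 1314·p·r^2 − 1971·r^2 + 864·r − 216·p + 324 + 3024·r^4 − 756·p·r^3 + 1134·r^3    [distributive law]
= 831·p·r^2 − 210·p^2·r + 861·p·r − 4284·p·r^3 + 882·p^2·r^2 − 168·p^2 + 36·p − 1467·r^2 + 1053·r − 4122·r^3 + 324 + 3024·r^4    [combine like terms]

831·p·r^2 − 210·p^2·r + 861·p·r − 4284·p·r^3 + 882·p^2·r^2 − 168·p^2 + 36·p − 1467·r^2 + 1053·r − 4122·r^3 + 324 + 3024·r^4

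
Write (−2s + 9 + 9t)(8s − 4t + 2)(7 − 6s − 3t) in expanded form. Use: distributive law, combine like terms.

(−2s + 9 + 9t)(8s − 4t + 2)(7 − 6s − 3t)
= (−16s^2 + 8st − 4s + 72s − 36t + 18 + 72st − 36t^2 + 18t)(7 − 6s − 3t)    [distributive law]
= (−16s^2 + 80st + 68s − 18t + 18 − 36t^2)(7 − 6s − 3t)    [combine like terms]
= −112s^2 + 96s^3 + 48s^2t + 560st − 480s^2t − 240st^2 + 476s − 408s^2 − 204st − 126t + 108st + 54t^2 + 126 − 108s − 54t − 252t^2 + 216st^2 + 108t^3    [distributive law]
= −520s^2 + 96s^3 − 432s^2t + 464st − 24st^2 + 368s − 180t − 198t^2 + 126 + 108t^3    [combine like terms]

−520s^2 + 96s^3 − 432s^2t + 464st − 24st^2 + 368s − 180t − 198t^2 + 126 + 108t^3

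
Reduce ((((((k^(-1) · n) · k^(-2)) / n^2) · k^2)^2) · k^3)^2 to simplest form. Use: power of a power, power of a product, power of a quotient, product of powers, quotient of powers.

((((((k^(-1) · n) · k^(-2)) / n^2) · k^2)^2) · k^3)^2
= ((((((k^(-1) · n) · k^(-2)) / n^2) · k^2)^2)^2) · ((k^3)^2)    [power of a product]
= (((((k^(-1) · n) · k^(-2)) / n^2) · k^2)^4) · ((k^3)^2)    [power of a power]
= (((((k^(-1) · n) · k^(-2)) / n^2)^4) · ((k^2)^4)) · ((k^3)^2)    [power of a product]
= (((((k^(-1) · n) · k^(-2))^4) / ((n^2)^4)) · ((k^2)^4)) · ((k^3)^2)    [power of a quotient]
= (((((k^(-1) · n)^4) · ((k^(-2))^4)) / ((n^2)^4)) · ((k^2)^4)) · ((k^3)^2)    [power of a product]
= ((((((k^(-1))^4) · (n^4)) · ((k^(-2))^4)) / ((n^2)^4)) · ((k^2)^4)) · ((k^3)^2)    [power of a product]
= ((((k^(-4) · (n^4)) · ((k^(-2))^4)) / ((n^2)^4)) · ((k^2)^4)) · ((k^3)^2)    [power of a power]
= ((((k^(-4) · n^4) · k^(-8)) / ((n^2)^4)) · ((k^2)^4)) · ((k^3)^2)    [power of a power]
= ((((k^(-4) · n^4) · k^(-8)) / n^8) · ((k^2)^4)) · ((k^3)^2)    [power of a power]
= ((((k^(-4) · n^4) · k^(-8)) / n^8) · k^8) · ((k^3)^2)    [power of a power]
= ((((k^(-4) · n^4) · k^(-8)) / n^8) · k^8) · k^6    [power of a power]
= k^2n^(-4)    [quotient of powers; product of powers]

k^2n^(-4)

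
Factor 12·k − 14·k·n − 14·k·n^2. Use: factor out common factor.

2·k(6 − 7·n − 7·n^2)

12·k − 14·k·n − 14·k·n^2
= 2(6·k − 7·k·n − 7·k·n^2)    [factor out 2]
= 2·k(6 − 7·n − 7·n^2)    [factor out k]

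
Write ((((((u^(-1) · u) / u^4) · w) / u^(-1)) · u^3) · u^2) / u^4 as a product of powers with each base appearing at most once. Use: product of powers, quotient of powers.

((((((u^(-1) · u) / u^4) · w) / u^(-1)) · u^3) · u^2) / u^4
= (((((u^0 / u^4) · w) / u^(-1)) · u^3) · u^2) / u^4    [product of powers]
= ((((u^(-4) · w) / u^(-1)) · u^3) · u^2) / u^4    [quotient of powers]
= u^(-2)·w    [quotient of powers; product of powers]

u^(-2)·w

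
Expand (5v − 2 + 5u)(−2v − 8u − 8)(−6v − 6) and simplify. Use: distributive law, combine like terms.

(5v − 2 + 5u)(−2v − 8u − 8)(−6v − 6)
= (−10v² − 40uv − 40v + 4v + 16u + 16 − 10uv − 40u² − 40u)(−6v − 6)    [distributive law]
= (−10v² − 50uv − 36v − 24u + 16 − 40u²)(−6v − 6)    [combine like terms]
= 60v³ + 60v² + 300uv² + 300uv + 216v² + 216v + 144uv + 144u − 96v − 96 + 240u²v + 240u²    [distributive law]
= 60v³ + 276v² + 300uv² + 444uv + 120v + 144u − 96 + 240u²v + 240u²    [combine like terms]

60v³ + 276v² + 300uv² + 444uv + 120v + 144u − 96 + 240u²v + 240u²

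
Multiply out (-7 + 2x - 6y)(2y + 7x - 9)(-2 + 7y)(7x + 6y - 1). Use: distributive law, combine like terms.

(-7 + 2x - 6y)(2y + 7x - 9)(-2 + 7y)(7x + 6y - 1)
= (-14y - 49x + 63 + 4xy + 14x^2 - 18x - 12y^2 - 42xy + 54y)(-2 + 7y)(7x + 6y - 1)    [distributive law]
= (40y - 67x + 63 - 38xy + 14x^2 - 12y^2)(-2 + 7y)(7x + 6y - 1)    [combine like terms]
= (-80y + 280y^2 + 134x - 469xy - 126 + 441y + 76xy - 266xy^2 - 28x^2 + 98x^2y + 24y^2 - 84y^3)(7x + 6y - 1)    [distributive law]
= (361y + 304y^2 + 134x - 393xy - 126 - 266xy^2 - 28x^2 + 98x^2y - 84y^3)(7x + 6y - 1)    [combine like terms]
= 2527xy + 2166y^2 - 361y + 2128xy^2 + 1824y^3 - 304y^2 + 938x^2 + 804xy - 134x - 2751x^2y - 2358xy^2 + 393xy - 882x - 756y + 126 - 1862x^2y^2 - 1596xy^3 + 266xy^2 - 196x^3 - 168x^2y + 28x^2 + 686x^3y + 588x^2y^2 - 98x^2y - 588xy^3 - 504y^4 + 84y^3    [distributive law]
= 3724xy + 1862y^2 - 1117y + 36xy^2 + 1908y^3 + 966x^2 - 1016x - 3017x^2y + 126 - 1274x^2y^2 - 2184xy^3 - 196x^3 + 686x^3y - 504y^4    [combine like terms]

3724xy + 1862y^2 - 1117y + 36xy^2 + 1908y^3 + 966x^2 - 1016x - 3017x^2y + 126 - 1274x^2y^2 - 2184xy^3 - 196x^3 + 686x^3y - 504y^4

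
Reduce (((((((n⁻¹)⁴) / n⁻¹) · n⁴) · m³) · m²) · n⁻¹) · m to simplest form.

m⁶

(((((((n⁻¹)⁴) / n⁻¹) · n⁴) · m³) · m²) · n⁻¹) · m
= (((((n⁻⁴ / n⁻¹) · n⁴) · m³) · m²) · n⁻¹) · m    [power of a power]
= ((((n⁻³ · n⁴) · m³) · m²) · n⁻¹) · m    [quotient of powers]
= (((n · m³) · m²) · n⁻¹) · m    [product of powers]
= m⁶    [product of powers]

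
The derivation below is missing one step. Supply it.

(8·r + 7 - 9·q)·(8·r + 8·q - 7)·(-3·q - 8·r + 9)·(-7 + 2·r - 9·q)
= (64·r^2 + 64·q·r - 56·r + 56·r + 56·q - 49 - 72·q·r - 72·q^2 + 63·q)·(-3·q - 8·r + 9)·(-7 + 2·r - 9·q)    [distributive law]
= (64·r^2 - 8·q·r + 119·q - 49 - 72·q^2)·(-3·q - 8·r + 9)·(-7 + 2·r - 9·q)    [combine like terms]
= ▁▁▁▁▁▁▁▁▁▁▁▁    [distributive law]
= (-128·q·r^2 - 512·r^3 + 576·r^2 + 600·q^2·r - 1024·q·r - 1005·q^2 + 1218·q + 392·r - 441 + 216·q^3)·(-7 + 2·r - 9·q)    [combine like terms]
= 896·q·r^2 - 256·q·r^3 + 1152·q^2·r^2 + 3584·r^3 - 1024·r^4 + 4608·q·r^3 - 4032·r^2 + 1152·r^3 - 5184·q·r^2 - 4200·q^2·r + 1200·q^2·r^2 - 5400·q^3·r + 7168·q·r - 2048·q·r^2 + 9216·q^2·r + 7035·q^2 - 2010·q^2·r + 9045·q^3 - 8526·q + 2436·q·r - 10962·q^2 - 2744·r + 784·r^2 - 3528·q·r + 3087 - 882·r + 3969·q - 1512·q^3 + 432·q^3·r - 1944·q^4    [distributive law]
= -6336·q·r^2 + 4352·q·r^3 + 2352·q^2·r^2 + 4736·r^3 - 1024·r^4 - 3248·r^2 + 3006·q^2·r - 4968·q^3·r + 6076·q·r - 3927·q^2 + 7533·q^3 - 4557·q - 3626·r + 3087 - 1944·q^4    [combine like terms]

Applying distributive law to the line above:

(-192·q·r^2 - 512·r^3 + 576·r^2 + 24·q^2·r + 64·q·r^2 - 72·q·r - 357·q^2 - 952·q·r + 1071·q + 147·q + 392·r - 441 + 216·q^3 + 576·q^2·r - 648·q^2)·(-7 + 2·r - 9·q)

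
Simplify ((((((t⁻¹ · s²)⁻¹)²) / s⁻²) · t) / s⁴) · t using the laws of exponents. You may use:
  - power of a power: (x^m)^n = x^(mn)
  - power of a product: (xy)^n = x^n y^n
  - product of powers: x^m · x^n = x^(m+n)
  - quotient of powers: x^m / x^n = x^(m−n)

((((((t⁻¹ · s²)⁻¹)²) / s⁻²) · t) / s⁴) · t
= (((((t⁻¹ · s²)⁻²) / s⁻²) · t) / s⁴) · t    [power of a power]
= ((((((t⁻¹)⁻²) · ((s²)⁻²)) / s⁻²) · t) / s⁴) · t    [power of a product]
= ((((t² · ((s²)⁻²)) / s⁻²) · t) / s⁴) · t    [power of a power]
= ((((t² · s⁻⁴) / s⁻²) · t) / s⁴) · t    [power of a power]
= s⁻⁶t⁴    [quotient of powers; product of powers]

s⁻⁶t⁴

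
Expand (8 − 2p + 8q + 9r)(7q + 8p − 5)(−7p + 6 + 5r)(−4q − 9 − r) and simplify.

2776pq² − 4588pq − 2937pqr − 3408q² + 96q − 2338qr − 4688q²r − 2393qr² + 5606p²q + 5526p² + 5870p²r − 6516p − 10777pr − 4357pr² + 2160 + 4470r + 2495r² + 1400p²q² + 2686p²qr + 1156pq²r − 1249pqr² − 448p³q − 1008p³ − 112p³r + 584p²r² + 1568pq³ − 1344q³ − 1120q³r − 1540q²r² − 315qr³ − 360pr³ + 225r³

(8 − 2p + 8q + 9r)(7q + 8p − 5)(−7p + 6 + 5r)(−4q − 9 − r)
= (56q + 64p − 40 − 14pq − 16p² + 10p + 56q² + 64pq − 40q + 63qr + 72pr − 45r)(−7p + 6 + 5r)(−4q − 9 − r)    [distributive law]
= (16q + 74p − 40 + 50pq − 16p² + 56q² + 63qr + 72pr − 45r)(−7p + 6 + 5r)(−4q − 9 − r)    [combine like terms]
= (−112pq + 96q + 80qr − 518p² + 444p + 370pr + 280p − 240 − 200r − 350p²q + 300pq + 250pqr + 112p³ − 96p² − 80p²r − 392pq² + 336q² + 280q²r − 441pqr + 378qr + 315qr² − 504p²r + 432pr + 360pr² + 315pr − 270r − 225r²)(−4q − 9 − r)    [distributive law]
= (188pq + 96q + 458qr − 614p² + 724p + 1117pr − 240 − 470r − 350p²q − 191pqr + 112p³ − 584p²r − 392pq² + 336q² + 280q²r + 315qr² + 360pr² − 225r²)(−4q − 9 − r)    [combine like terms]
= −752pq² − 1692pq − 188pqr − 384q² − 864q − 96qr − 1832q²r − 4122qr − 458qr² + 2456p²q + 5526p² + 614p²r − 2896pq − 6516p − 724pr − 4468pqr − 10053pr − 1117pr² + 960q + 2160 + 240r + 1880qr + 4230r + 470r² + 1400p²q² + 3150p²q + 350p²qr + 764pq²r + 1719pqr + 191pqr² − 448p³q − 1008p³ − 112p³r + 2336p²qr + 5256p²r + 584p²r² + 1568pq³ + 3528pq² + 392pq²r − 1344q³ − 3024q² − 336q²r − 1120q³r − 2520q²r − 280q²r² − 1260q²r² − 2835qr² − 315qr³ − 1440pqr² − 3240pr² − 360pr³ + 900qr² + 2025r² + 225r³    [distributive law]
= 2776pq² − 4588pq − 2937pqr − 3408q² + 96q − 2338qr − 4688q²r − 2393qr² + 5606p²q + 5526p² + 5870p²r − 6516p − 10777pr − 4357pr² + 2160 + 4470r + 2495r² + 1400p²q² + 2686p²qr + 1156pq²r − 1249pqr² − 448p³q − 1008p³ − 112p³r + 584p²r² + 1568pq³ − 1344q³ − 1120q³r − 1540q²r² − 315qr³ − 360pr³ + 225r³    [combine like terms]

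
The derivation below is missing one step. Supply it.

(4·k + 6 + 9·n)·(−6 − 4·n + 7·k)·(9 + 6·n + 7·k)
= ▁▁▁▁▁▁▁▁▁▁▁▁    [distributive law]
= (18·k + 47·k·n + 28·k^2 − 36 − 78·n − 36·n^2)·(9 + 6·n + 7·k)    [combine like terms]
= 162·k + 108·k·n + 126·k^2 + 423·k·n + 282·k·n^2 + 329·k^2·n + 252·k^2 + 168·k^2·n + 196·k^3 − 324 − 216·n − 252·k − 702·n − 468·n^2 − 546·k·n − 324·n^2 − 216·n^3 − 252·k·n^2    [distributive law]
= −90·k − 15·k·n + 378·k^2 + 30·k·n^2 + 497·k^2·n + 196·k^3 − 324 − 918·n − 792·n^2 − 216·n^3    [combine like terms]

Applying distributive law to the line above:

(−24·k − 16·k·n + 28·k^2 − 36 − 24·n + 42·k − 54·n − 36·n^2 + 63·k·n)·(9 + 6·n + 7·k)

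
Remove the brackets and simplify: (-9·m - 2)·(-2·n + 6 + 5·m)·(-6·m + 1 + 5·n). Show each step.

-333·m^2·n - 326·m·n + 90·m·n^2 + 339·m^2 + 8·m + 270·m^3 - 56·n + 20·n^2 - 12

(-9·m - 2)·(-2·n + 6 + 5·m)·(-6·m + 1 + 5·n)
= (18·m·n - 54·m - 45·m^2 + 4·n - 12 - 10·m)·(-6·m + 1 + 5·n)    [distributive law]
= (18·m·n - 64·m - 45·m^2 + 4·n - 12)·(-6·m + 1 + 5·n)    [combine like terms]
= -108·m^2·n + 18·m·n + 90·m·n^2 + 384·m^2 - 64·m - 320·m·n + 270·m^3 - 45·m^2 - 225·m^2·n - 24·m·n + 4·n + 20·n^2 + 72·m - 12 - 60·n    [distributive law]
= -333·m^2·n - 326·m·n + 90·m·n^2 + 339·m^2 + 8·m + 270·m^3 - 56·n + 20·n^2 - 12    [combine like terms]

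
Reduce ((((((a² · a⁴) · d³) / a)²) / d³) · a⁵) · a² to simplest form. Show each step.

a¹⁷d³

((((((a² · a⁴) · d³) / a)²) / d³) · a⁵) · a²
= ((((((a² · a⁴) · d³)²) / (a²)) / d³) · a⁵) · a²    [power of a quotient]
= ((((((a² · a⁴)²) · ((d³)²)) / (a²)) / d³) · a⁵) · a²    [power of a product]
= (((((((a²)²) · ((a⁴)²)) · ((d³)²)) / (a²)) / d³) · a⁵) · a²    [power of a product]
= (((((a⁴ · ((a⁴)²)) · ((d³)²)) / (a²)) / d³) · a⁵) · a²    [power of a power]
= (((((a⁴ · a⁸) · ((d³)²)) / (a²)) / d³) · a⁵) · a²    [power of a power]
= ((((a¹² · ((d³)²)) / (a²)) / d³) · a⁵) · a²    [product of powers]
= ((((a¹² · d⁶) / (a²)) / d³) · a⁵) · a²    [power of a power]
= a¹⁷d³    [quotient of powers; product of powers]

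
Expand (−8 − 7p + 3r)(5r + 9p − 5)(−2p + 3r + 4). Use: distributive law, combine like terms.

(−8 − 7p + 3r)(5r + 9p − 5)(−2p + 3r + 4)
= (−40r − 72p + 40 − 35pr − 63p^2 + 35p + 15r^2 + 27pr − 15r)(−2p + 3r + 4)    [distributive law]
= (−55r − 37p + 40 − 8pr − 63p^2 + 15r^2)(−2p + 3r + 4)    [combine like terms]
= 110pr − 165r^2 − 220r + 74p^2 − 111pr − 148p − 80p + 120r + 160 + 16p^2r − 24pr^2 − 32pr + 126p^3 − 189p^2r − 252p^2 − 30pr^2 + 45r^3 + 60r^2    [distributive law]
= −33pr − 105r^2 − 100r − 178p^2 − 228p + 160 − 173p^2r − 54pr^2 + 126p^3 + 45r^3    [combine like terms]

−33pr − 105r^2 − 100r − 178p^2 − 228p + 160 − 173p^2r − 54pr^2 + 126p^3 + 45r^3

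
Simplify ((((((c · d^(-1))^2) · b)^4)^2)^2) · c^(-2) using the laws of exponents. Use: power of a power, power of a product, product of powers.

((((((c · d^(-1))^2) · b)^4)^2)^2) · c^(-2)
= (((((c · d^(-1))^2) · b)^4)^4) · c^(-2)    [power of a power]
= ((((c · d^(-1))^2) · b)^16) · c^(-2)    [power of a power]
= ((((c · d^(-1))^2)^16) · (b^16)) · c^(-2)    [power of a product]
= (((c · d^(-1))^32) · (b^16)) · c^(-2)    [power of a power]
= (((c^32) · ((d^(-1))^32)) · (b^16)) · c^(-2)    [power of a product]
= ((c^32 · d^(-32)) · (b^16)) · c^(-2)    [power of a power]
= b^16c^30d^(-32)    [product of powers]

b^16c^30d^(-32)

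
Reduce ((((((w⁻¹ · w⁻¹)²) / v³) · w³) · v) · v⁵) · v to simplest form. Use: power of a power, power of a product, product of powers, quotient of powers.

v⁴·w⁻¹

((((((w⁻¹ · w⁻¹)²) / v³) · w³) · v) · v⁵) · v
= (((((((w⁻¹)²) · ((w⁻¹)²)) / v³) · w³) · v) · v⁵) · v    [power of a product]
= (((((w⁻² · ((w⁻¹)²)) / v³) · w³) · v) · v⁵) · v    [power of a power]
= (((((w⁻² · w⁻²) / v³) · w³) · v) · v⁵) · v    [power of a power]
= ((((w⁻⁴ / v³) · w³) · v) · v⁵) · v    [product of powers]
= v⁴·w⁻¹    [quotient of powers; product of powers]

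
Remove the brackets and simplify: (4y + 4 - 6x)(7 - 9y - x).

(4y + 4 - 6x)(7 - 9y - x)
= 28y - 36y^2 - 4xy + 28 - 36y - 4x - 42x + 54xy + 6x^2    [distributive law]
= -8y - 36y^2 + 50xy + 28 - 46x + 6x^2    [combine like terms]

-8y - 36y^2 + 50xy + 28 - 46x + 6x^2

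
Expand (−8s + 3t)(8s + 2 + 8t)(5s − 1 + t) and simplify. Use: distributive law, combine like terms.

(−8s + 3t)(8s + 2 + 8t)(5s − 1 + t)
= (−64s^2 − 16s − 64st + 24st + 6t + 24t^2)(5s − 1 + t)    [distributive law]
= (−64s^2 − 16s − 40st + 6t + 24t^2)(5s − 1 + t)    [combine like terms]
= −320s^3 + 64s^2 − 64s^2t − 80s^2 + 16s − 16st − 200s^2t + 40st − 40st^2 + 30st − 6t + 6t^2 + 120st^2 − 24t^2 + 24t^3    [distributive law]
= −320s^3 − 16s^2 − 264s^2t + 16s + 54st + 80st^2 − 6t − 18t^2 + 24t^3    [combine like terms]

−320s^3 − 16s^2 − 264s^2t + 16s + 54st + 80st^2 − 6t − 18t^2 + 24t^3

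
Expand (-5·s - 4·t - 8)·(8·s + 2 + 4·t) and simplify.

-40·s^2 - 74·s - 52·s·t - 40·t - 16·t^2 - 16

(-5·s - 4·t - 8)·(8·s + 2 + 4·t)
= -40·s^2 - 10·s - 20·s·t - 32·s·t - 8·t - 16·t^2 - 64·s - 16 - 32·t    [distributive law]
= -40·s^2 - 74·s - 52·s·t - 40·t - 16·t^2 - 16    [combine like terms]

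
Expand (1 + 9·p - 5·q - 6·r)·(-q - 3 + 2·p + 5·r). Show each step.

14·q - 3 - 25·p + 23·r - 19·p·q + 18·p^2 + 33·p·r + 5·q^2 - 19·q·r - 30·r^2

(1 + 9·p - 5·q - 6·r)·(-q - 3 + 2·p + 5·r)
= -q - 3 + 2·p + 5·r - 9·p·q - 27·p + 18·p^2 + 45·p·r + 5·q^2 + 15·q - 10·p·q - 25·q·r + 6·q·r + 18·r - 12·p·r - 30·r^2    [distributive law]
= 14·q - 3 - 25·p + 23·r - 19·p·q + 18·p^2 + 33·p·r + 5·q^2 - 19·q·r - 30·r^2    [combine like terms]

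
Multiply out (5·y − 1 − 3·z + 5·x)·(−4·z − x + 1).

−20·y·z − 5·x·y + 5·y + z + 6·x − 1 + 12·z² − 17·x·z − 5·x²

(5·y − 1 − 3·z + 5·x)·(−4·z − x + 1)
= −20·y·z − 5·x·y + 5·y + 4·z + x − 1 + 12·z² + 3·x·z − 3·z − 20·x·z − 5·x² + 5·x    [distributive law]
= −20·y·z − 5·x·y + 5·y + z + 6·x − 1 + 12·z² − 17·x·z − 5·x²    [combine like terms]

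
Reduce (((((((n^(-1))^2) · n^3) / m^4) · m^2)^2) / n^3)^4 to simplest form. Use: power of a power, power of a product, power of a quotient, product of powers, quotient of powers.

(((((((n^(-1))^2) · n^3) / m^4) · m^2)^2) / n^3)^4
= (((((((n^(-1))^2) · n^3) / m^4) · m^2)^2)^4) / ((n^3)^4)    [power of a quotient]
= ((((((n^(-1))^2) · n^3) / m^4) · m^2)^8) / ((n^3)^4)    [power of a power]
= ((((((n^(-1))^2) · n^3) / m^4)^8) · ((m^2)^8)) / ((n^3)^4)    [power of a product]
= ((((((n^(-1))^2) · n^3)^8) / ((m^4)^8)) · ((m^2)^8)) / ((n^3)^4)    [power of a quotient]
= ((((((n^(-1))^2)^8) · ((n^3)^8)) / ((m^4)^8)) · ((m^2)^8)) / ((n^3)^4)    [power of a product]
= (((((n^(-1))^16) · ((n^3)^8)) / ((m^4)^8)) · ((m^2)^8)) / ((n^3)^4)    [power of a power]
= (((n^(-16) · ((n^3)^8)) / ((m^4)^8)) · ((m^2)^8)) / ((n^3)^4)    [power of a power]
= (((n^(-16) · n^24) / ((m^4)^8)) · ((m^2)^8)) / ((n^3)^4)    [power of a power]
= ((n^8 / ((m^4)^8)) · ((m^2)^8)) / ((n^3)^4)    [product of powers]
= ((n^8 / m^32) · ((m^2)^8)) / ((n^3)^4)    [power of a power]
= ((n^8 / m^32) · m^16) / ((n^3)^4)    [power of a power]
= ((n^8 / m^32) · m^16) / n^12    [power of a power]
= m^(-16)·n^(-4)    [quotient of powers]

m^(-16)·n^(-4)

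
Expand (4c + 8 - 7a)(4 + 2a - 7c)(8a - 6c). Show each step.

(4c + 8 - 7a)(4 + 2a - 7c)(8a - 6c)
= (16c + 8ac - 28c² + 32 + 16a - 56c - 28a - 14a² + 49ac)(8a - 6c)    [distributive law]
= (-40c + 57ac - 28c² + 32 - 12a - 14a²)(8a - 6c)    [combine like terms]
= -320ac + 240c² + 456a²c - 342ac² - 224ac² + 168c³ + 256a - 192c - 96a² + 72ac - 112a³ + 84a²c    [distributive law]
= -248ac + 240c² + 540a²c - 566ac² + 168c³ + 256a - 192c - 96a² - 112a³    [combine like terms]

-248ac + 240c² + 540a²c - 566ac² + 168c³ + 256a - 192c - 96a² - 112a³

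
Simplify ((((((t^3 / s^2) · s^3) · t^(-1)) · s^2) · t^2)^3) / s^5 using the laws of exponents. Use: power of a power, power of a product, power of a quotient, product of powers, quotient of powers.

((((((t^3 / s^2) · s^3) · t^(-1)) · s^2) · t^2)^3) / s^5
= ((((((t^3 / s^2) · s^3) · t^(-1)) · s^2)^3) · ((t^2)^3)) / s^5    [power of a product]
= ((((((t^3 / s^2) · s^3) · t^(-1))^3) · ((s^2)^3)) · ((t^2)^3)) / s^5    [power of a product]
= ((((((t^3 / s^2) · s^3)^3) · ((t^(-1))^3)) · ((s^2)^3)) · ((t^2)^3)) / s^5    [power of a product]
= ((((((t^3 / s^2)^3) · ((s^3)^3)) · ((t^(-1))^3)) · ((s^2)^3)) · ((t^2)^3)) / s^5    [power of a product]
= (((((((t^3)^3) / ((s^2)^3)) · ((s^3)^3)) · ((t^(-1))^3)) · ((s^2)^3)) · ((t^2)^3)) / s^5    [power of a quotient]
= (((((t^9 / ((s^2)^3)) · ((s^3)^3)) · ((t^(-1))^3)) · ((s^2)^3)) · ((t^2)^3)) / s^5    [power of a power]
= (((((t^9 / s^6) · ((s^3)^3)) · ((t^(-1))^3)) · ((s^2)^3)) · ((t^2)^3)) / s^5    [power of a power]
= (((((t^9 / s^6) · s^9) · ((t^(-1))^3)) · ((s^2)^3)) · ((t^2)^3)) / s^5    [power of a power]
= (((((t^9 / s^6) · s^9) · t^(-3)) · ((s^2)^3)) · ((t^2)^3)) / s^5    [power of a power]
= (((((t^9 / s^6) · s^9) · t^(-3)) · s^6) · ((t^2)^3)) / s^5    [power of a power]
= (((((t^9 / s^6) · s^9) · t^(-3)) · s^6) · t^6) / s^5    [power of a power]
= s^4t^12    [quotient of powers; product of powers]

s^4t^12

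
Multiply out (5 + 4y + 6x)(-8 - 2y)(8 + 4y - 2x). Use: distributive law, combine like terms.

-320 - 496y - 304x - 232y^2 - 204xy - 32y^3 - 32xy^2 + 96x^2 + 24x^2y

(5 + 4y + 6x)(-8 - 2y)(8 + 4y - 2x)
= (-40 - 10y - 32y - 8y^2 - 48x - 12xy)(8 + 4y - 2x)    [distributive law]
= (-40 - 42y - 8y^2 - 48x - 12xy)(8 + 4y - 2x)    [combine like terms]
= -320 - 160y + 80x - 336y - 168y^2 + 84xy - 64y^2 - 32y^3 + 16xy^2 - 384x - 192xy + 96x^2 - 96xy - 48xy^2 + 24x^2y    [distributive law]
= -320 - 496y - 304x - 232y^2 - 204xy - 32y^3 - 32xy^2 + 96x^2 + 24x^2y    [combine like terms]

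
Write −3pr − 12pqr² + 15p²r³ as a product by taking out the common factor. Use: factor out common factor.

3pr(−1 − 4qr + 5pr²)

−3pr − 12pqr² + 15p²r³
= 3(−pr − 4pqr² + 5p²r³)    [factor out 3]
= 3pr(−1 − 4qr + 5pr²)    [factor out pr]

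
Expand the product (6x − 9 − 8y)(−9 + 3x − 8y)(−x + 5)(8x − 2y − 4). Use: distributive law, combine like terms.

(6x − 9 − 8y)(−9 + 3x − 8y)(−x + 5)(8x − 2y − 4)
= (−54x + 18x^2 − 48xy + 81 − 27x + 72y + 72y − 24xy + 64y^2)(−x + 5)(8x − 2y − 4)    [distributive law]
= (−81x + 18x^2 − 72xy + 81 + 144y + 64y^2)(−x + 5)(8x − 2y − 4)    [combine like terms]
= (81x^2 − 405x − 18x^3 + 90x^2 + 72x^2y − 360xy − 81x + 405 − 144xy + 720y − 64xy^2 + 320y^2)(8x − 2y − 4)    [distributive law]
= (171x^2 − 486x − 18x^3 + 72x^2y − 504xy + 405 + 720y − 64xy^2 + 320y^2)(8x − 2y − 4)    [combine like terms]
= 1368x^3 − 342x^2y − 684x^2 − 3888x^2 + 972xy + 1944x − 144x^4 + 36x^3y + 72x^3 + 576x^3y − 144x^2y^2 − 288x^2y − 4032x^2y + 1008xy^2 + 2016xy + 3240x − 810y − 1620 + 5760xy − 1440y^2 − 2880y − 512x^2y^2 + 128xy^3 + 256xy^2 + 2560xy^2 − 640y^3 − 1280y^2    [distributive law]
= 1440x^3 − 4662x^2y − 4572x^2 + 8748xy + 5184x − 144x^4 + 612x^3y − 656x^2y^2 + 3824xy^2 − 3690y − 1620 − 2720y^2 + 128xy^3 − 640y^3    [combine like terms]

1440x^3 − 4662x^2y − 4572x^2 + 8748xy + 5184x − 144x^4 + 612x^3y − 656x^2y^2 + 3824xy^2 − 3690y − 1620 − 2720y^2 + 128xy^3 − 640y^3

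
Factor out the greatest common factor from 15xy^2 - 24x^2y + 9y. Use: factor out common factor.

15xy^2 - 24x^2y + 9y
= 3(5xy^2 - 8x^2y + 3y)    [factor out 3]
= 3y(5xy - 8x^2 + 3)    [factor out y]

3y(5xy - 8x^2 + 3)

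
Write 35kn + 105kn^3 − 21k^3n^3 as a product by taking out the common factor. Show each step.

35kn + 105kn^3 − 21k^3n^3
= 7(5kn + 15kn^3 − 3k^3n^3)    [factor out 7]
= 7kn(5 + 15n^2 − 3k^2n^2)    [factor out kn]

7kn(5 + 15n^2 − 3k^2n^2)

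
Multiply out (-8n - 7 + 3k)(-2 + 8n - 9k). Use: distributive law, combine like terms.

(-8n - 7 + 3k)(-2 + 8n - 9k)
= 16n - 64n² + 72kn + 14 - 56n + 63k - 6k + 24kn - 27k²    [distributive law]
= -40n - 64n² + 96kn + 14 + 57k - 27k²    [combine like terms]

-40n - 64n² + 96kn + 14 + 57k - 27k²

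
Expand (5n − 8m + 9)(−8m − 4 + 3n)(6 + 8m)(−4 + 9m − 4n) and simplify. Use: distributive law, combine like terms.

3802mn − 1160m^2n + 1642mn^2 − 6656m^3n + 3128m^2n^2 + 696n − 528n^2 − 360n^3 − 480mn^3 − 5008m^2 − 1472m^3 + 4608m^4 + 168m + 864

(5n − 8m + 9)(−8m − 4 + 3n)(6 + 8m)(−4 + 9m − 4n)
= (−40mn − 20n + 15n^2 + 64m^2 + 32m − 24mn − 72m − 36 + 27n)(6 + 8m)(−4 + 9m − 4n)    [distributive law]
= (−64mn + 7n + 15n^2 + 64m^2 − 40m − 36)(6 + 8m)(−4 + 9m − 4n)    [combine like terms]
= (−384mn − 512m^2n + 42n + 56mn + 90n^2 + 120mn^2 + 384m^2 + 512m^3 − 240m − 320m^2 − 216 − 288m)(−4 + 9m − 4n)    [distributive law]
= (−328mn − 512m^2n + 42n + 90n^2 + 120mn^2 + 64m^2 + 512m^3 − 528m − 216)(−4 + 9m − 4n)    [combine like terms]
= 1312mn − 2952m^2n + 1312mn^2 + 2048m^2n − 4608m^3n + 2048m^2n^2 − 168n + 378mn − 168n^2 − 360n^2 + 810mn^2 − 360n^3 − 480mn^2 + 1080m^2n^2 − 480mn^3 − 256m^2 + 576m^3 − 256m^2n − 2048m^3 + 4608m^4 − 2048m^3n + 2112m − 4752m^2 + 2112mn + 864 − 1944m + 864n    [distributive law]
= 3802mn − 1160m^2n + 1642mn^2 − 6656m^3n + 3128m^2n^2 + 696n − 528n^2 − 360n^3 − 480mn^3 − 5008m^2 − 1472m^3 + 4608m^4 + 168m + 864    [combine like terms]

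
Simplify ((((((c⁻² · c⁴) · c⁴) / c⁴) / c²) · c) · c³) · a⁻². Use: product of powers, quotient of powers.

((((((c⁻² · c⁴) · c⁴) / c⁴) / c²) · c) · c³) · a⁻²
= (((((c² · c⁴) / c⁴) / c²) · c) · c³) · a⁻²    [product of powers]
= ((((c⁶ / c⁴) / c²) · c) · c³) · a⁻²    [product of powers]
= (((c² / c²) · c) · c³) · a⁻²    [quotient of powers]
= ((c⁰ · c) · c³) · a⁻²    [quotient of powers]
= (c · c³) · a⁻²    [product of powers]
= c⁴ · a⁻²    [product of powers]
= a⁻²c⁴    [rearrange]

a⁻²c⁴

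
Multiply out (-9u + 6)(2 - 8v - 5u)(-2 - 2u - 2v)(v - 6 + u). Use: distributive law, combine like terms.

(-9u + 6)(2 - 8v - 5u)(-2 - 2u - 2v)(v - 6 + u)
= (-18u + 72uv + 45u^2 + 12 - 48v - 30u)(-2 - 2u - 2v)(v - 6 + u)    [distributive law]
= (-48u + 72uv + 45u^2 + 12 - 48v)(-2 - 2u - 2v)(v - 6 + u)    [combine like terms]
= (96u + 96u^2 + 96uv - 144uv - 144u^2v - 144uv^2 - 90u^2 - 90u^3 - 90u^2v - 24 - 24u - 24v + 96v + 96uv + 96v^2)(v - 6 + u)    [distributive law]
= (72u + 6u^2 + 48uv - 234u^2v - 144uv^2 - 90u^3 - 24 + 72v + 96v^2)(v - 6 + u)    [combine like terms]
= 72uv - 432u + 72u^2 + 6u^2v - 36u^2 + 6u^3 + 48uv^2 - 288uv + 48u^2v - 234u^2v^2 + 1404u^2v - 234u^3v - 144uv^3 + 864uv^2 - 144u^2v^2 - 90u^3v + 540u^3 - 90u^4 - 24v + 144 - 24u + 72v^2 - 432v + 72uv + 96v^3 - 576v^2 + 96uv^2    [distributive law]
= -144uv - 456u + 36u^2 + 1458u^2v + 546u^3 + 1008uv^2 - 378u^2v^2 - 324u^3v - 144uv^3 - 90u^4 - 456v + 144 - 504v^2 + 96v^3    [combine like terms]

-144uv - 456u + 36u^2 + 1458u^2v + 546u^3 + 1008uv^2 - 378u^2v^2 - 324u^3v - 144uv^3 - 90u^4 - 456v + 144 - 504v^2 + 96v^3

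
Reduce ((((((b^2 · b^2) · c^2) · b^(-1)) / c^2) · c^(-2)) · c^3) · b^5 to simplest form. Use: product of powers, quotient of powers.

((((((b^2 · b^2) · c^2) · b^(-1)) / c^2) · c^(-2)) · c^3) · b^5
= (((((b^4 · c^2) · b^(-1)) / c^2) · c^(-2)) · c^3) · b^5    [product of powers]
= b^8c    [quotient of powers; product of powers]

b^8c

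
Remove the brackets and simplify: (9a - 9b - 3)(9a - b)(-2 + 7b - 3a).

(9a - 9b - 3)(9a - b)(-2 + 7b - 3a)
= (81a^2 - 9ab - 81ab + 9b^2 - 27a + 3b)(-2 + 7b - 3a)    [distributive law]
= (81a^2 - 90ab + 9b^2 - 27a + 3b)(-2 + 7b - 3a)    [combine like terms]
= -162a^2 + 567a^2b - 243a^3 + 180ab - 630ab^2 + 270a^2b - 18b^2 + 63b^3 - 27ab^2 + 54a - 189ab + 81a^2 - 6b + 21b^2 - 9ab    [distributive law]
= -81a^2 + 837a^2b - 243a^3 - 18ab - 657ab^2 + 3b^2 + 63b^3 + 54a - 6b    [combine like terms]

-81a^2 + 837a^2b - 243a^3 - 18ab - 657ab^2 + 3b^2 + 63b^3 + 54a - 6b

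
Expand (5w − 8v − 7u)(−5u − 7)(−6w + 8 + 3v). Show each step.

150uw^2 − 494uw − 315uvw + 210w^2 − 280w − 441vw + 467uv + 120uv^2 + 448v + 168v^2 − 210u^2w + 280u^2 + 105u^2v + 392u

(5w − 8v − 7u)(−5u − 7)(−6w + 8 + 3v)
= (−25uw − 35w + 40uv + 56v + 35u^2 + 49u)(−6w + 8 + 3v)    [distributive law]
= 150uw^2 − 200uw − 75uvw + 210w^2 − 280w − 105vw − 240uvw + 320uv + 120uv^2 − 336vw + 448v + 168v^2 − 210u^2w + 280u^2 + 105u^2v − 294uw + 392u + 147uv    [distributive law]
= 150uw^2 − 494uw − 315uvw + 210w^2 − 280w − 441vw + 467uv + 120uv^2 + 448v + 168v^2 − 210u^2w + 280u^2 + 105u^2v + 392u    [combine like terms]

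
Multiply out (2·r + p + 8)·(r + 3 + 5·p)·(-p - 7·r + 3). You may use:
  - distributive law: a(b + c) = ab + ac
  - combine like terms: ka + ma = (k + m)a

-79·p·r^2 - 14·r^3 - 92·r^2 - 282·p·r - 126·r - 46·p^2·r - 28·p^2 + 105·p - 5·p^3 + 72

(2·r + p + 8)·(r + 3 + 5·p)·(-p - 7·r + 3)
= (2·r^2 + 6·r + 10·p·r + p·r + 3·p + 5·p^2 + 8·r + 24 + 40·p)·(-p - 7·r + 3)    [distributive law]
= (2·r^2 + 14·r + 11·p·r + 43·p + 5·p^2 + 24)·(-p - 7·r + 3)    [combine like terms]
= -2·p·r^2 - 14·r^3 + 6·r^2 - 14·p·r - 98·r^2 + 42·r - 11·p^2·r - 77·p·r^2 + 33·p·r - 43·p^2 - 301·p·r + 129·p - 5·p^3 - 35·p^2·r + 15·p^2 - 24·p - 168·r + 72    [distributive law]
= -79·p·r^2 - 14·r^3 - 92·r^2 - 282·p·r - 126·r - 46·p^2·r - 28·p^2 + 105·p - 5·p^3 + 72    [combine like terms]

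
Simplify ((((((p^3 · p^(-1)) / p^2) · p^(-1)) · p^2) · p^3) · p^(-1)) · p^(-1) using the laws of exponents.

p^2

((((((p^3 · p^(-1)) / p^2) · p^(-1)) · p^2) · p^3) · p^(-1)) · p^(-1)
= (((((p^2 / p^2) · p^(-1)) · p^2) · p^3) · p^(-1)) · p^(-1)    [product of powers]
= ((((p^0 · p^(-1)) · p^2) · p^3) · p^(-1)) · p^(-1)    [quotient of powers]
= (((p^(-1) · p^2) · p^3) · p^(-1)) · p^(-1)    [product of powers]
= ((p · p^3) · p^(-1)) · p^(-1)    [product of powers]
= (p^4 · p^(-1)) · p^(-1)    [product of powers]
= p^3 · p^(-1)    [product of powers]
= p^2    [product of powers]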